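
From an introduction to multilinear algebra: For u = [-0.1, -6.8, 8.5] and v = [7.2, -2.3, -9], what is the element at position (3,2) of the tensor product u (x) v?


The outer product entry T_{ij} = u_i * v_j.
We need i=3, j=2.
u_3 = 8.5, v_2 = -2.3
T_{3,2} = 8.5 * -2.3 = -19.55

-19.55


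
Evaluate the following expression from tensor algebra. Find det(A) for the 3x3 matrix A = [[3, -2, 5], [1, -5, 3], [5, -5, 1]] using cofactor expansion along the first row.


Expanding along the first row, det(A) = a11*M_11 - a12*M_12 + a13*M_13, where M_1j is the (1,j) minor.
Minor M_11 = -5*1 - 3*-5 = 10
Minor M_12 = 1*1 - 3*5 = -14
Minor M_13 = 1*-5 - -5*5 = 20
det = 3*(10) - -2*(-14) + 5*(20)
    = 30 - 28 + 100
    = 102

102


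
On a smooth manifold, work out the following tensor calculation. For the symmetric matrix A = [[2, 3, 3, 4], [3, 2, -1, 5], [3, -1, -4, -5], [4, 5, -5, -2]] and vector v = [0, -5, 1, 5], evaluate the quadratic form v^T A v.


First compute Av:
(Av)_1 = 2*0 + 3*-5 + 3*1 + 4*5 = 8
(Av)_2 = 3*0 + 2*-5 + -1*1 + 5*5 = 14
(Av)_3 = 3*0 + -1*-5 + -4*1 + -5*5 = -24
(Av)_4 = 4*0 + 5*-5 + -5*1 + -2*5 = -40
Av = [8, 14, -24, -40]
Then v^T (Av) = 0*8 + -5*14 + 1*-24 + 5*-40
= 0 + -70 + -24 + -200 = -294

-294


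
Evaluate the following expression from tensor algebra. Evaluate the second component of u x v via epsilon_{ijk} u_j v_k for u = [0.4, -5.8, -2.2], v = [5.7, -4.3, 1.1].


(u x v)_2 = sum_{j,k} epsilon_{2jk} u_j v_k. Only permutations of (1,2,3) contribute; the two non-zero terms are:
eps_{213} u_1 v_3 = -1 * 0.4 * 1.1 = -0.44
eps_{231} u_3 v_1 = 1 * -2.2 * 5.7 = -12.54
(u x v)_2 = -12.98

-12.98


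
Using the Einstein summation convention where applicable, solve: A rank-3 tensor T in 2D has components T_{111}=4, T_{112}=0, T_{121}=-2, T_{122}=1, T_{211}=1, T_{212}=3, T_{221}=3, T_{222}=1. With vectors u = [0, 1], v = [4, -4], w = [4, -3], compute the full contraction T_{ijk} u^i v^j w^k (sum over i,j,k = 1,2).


S = sum over i,j,k of T_{ijk} u_i v_j w_k. Expanding all 8 terms:
T_{111}*u_1*v_1*w_1 = 4*0*4*4 = 0  (running total: 0)
T_{112}*u_1*v_1*w_2 = 0*0*4*-3 = 0  (running total: 0)
T_{121}*u_1*v_2*w_1 = -2*0*-4*4 = 0  (running total: 0)
T_{122}*u_1*v_2*w_2 = 1*0*-4*-3 = 0  (running total: 0)
T_{211}*u_2*v_1*w_1 = 1*1*4*4 = 16  (running total: 16)
T_{212}*u_2*v_1*w_2 = 3*1*4*-3 = -36  (running total: -20)
T_{221}*u_2*v_2*w_1 = 3*1*-4*4 = -48  (running total: -68)
T_{222}*u_2*v_2*w_2 = 1*1*-4*-3 = 12  (running total: -56)
S = -56

-56


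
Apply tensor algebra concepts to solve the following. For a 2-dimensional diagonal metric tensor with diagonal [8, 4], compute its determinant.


For a diagonal metric, the determinant is the product of diagonal entries.
Diagonal entries: 8, 4
det(g) = 8 * 4 = 32

32


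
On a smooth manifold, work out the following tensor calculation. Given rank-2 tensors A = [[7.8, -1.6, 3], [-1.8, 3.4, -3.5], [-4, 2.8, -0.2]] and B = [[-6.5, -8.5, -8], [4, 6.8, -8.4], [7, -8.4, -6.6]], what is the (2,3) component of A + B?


Tensor addition is component-wise: (A + B)_{ij} = A_{ij} + B_{ij}.
A_{23} = -3.5
B_{23} = -8.4
(A + B)_{23} = -3.5 + -8.4 = -11.9

-11.9


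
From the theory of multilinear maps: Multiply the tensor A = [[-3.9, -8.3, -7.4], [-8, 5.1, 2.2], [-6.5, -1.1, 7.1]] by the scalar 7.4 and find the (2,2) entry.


Scalar multiplication: (cA)_{ij} = c * A_{ij}.
c = 7.4
A_{22} = 5.1
(cA)_{22} = 7.4 * 5.1 = 37.74

37.74


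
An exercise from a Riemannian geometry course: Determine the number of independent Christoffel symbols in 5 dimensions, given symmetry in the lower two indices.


Christoffel symbols Gamma^k_{ij} are symmetric in i,j, so there are d * d(d+1)/2 independent symbols.
d = 5
d(d+1)/2 = 5 * 6 / 2 = 15
Total = 5 * 15 = 75

75


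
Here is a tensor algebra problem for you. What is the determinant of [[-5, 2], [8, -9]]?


For a 2x2 matrix [[a, b], [c, d]], det = a*d - b*c.
a = -5, b = 2, c = 8, d = -9
a*d = -5 * -9 = 45
b*c = 2 * 8 = 16
det = 45 - 16 = 29

29


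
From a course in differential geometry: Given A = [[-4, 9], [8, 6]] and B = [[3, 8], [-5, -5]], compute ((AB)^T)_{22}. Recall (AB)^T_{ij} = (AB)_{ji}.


(AB)^T_{ij} = (AB)_{ji} = sum_k A_{jk} B_{ki}.
For i=2, j=2 we need (AB)_{22}:
A_{21} * B_{12} = 8 * 8 = 64
A_{22} * B_{22} = 6 * -5 = -30
Sum = 64 + -30 = 34

34


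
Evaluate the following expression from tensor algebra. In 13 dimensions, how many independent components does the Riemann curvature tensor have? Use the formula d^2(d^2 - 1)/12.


The Riemann tensor in d dimensions has d^2(d^2 - 1)/12 independent components.
d = 13, so d^2 = 169
d^2 - 1 = 168
d^2(d^2 - 1) = 169 * 168 = 28392
Divide by 12: 28392 / 12 = 2366

2366


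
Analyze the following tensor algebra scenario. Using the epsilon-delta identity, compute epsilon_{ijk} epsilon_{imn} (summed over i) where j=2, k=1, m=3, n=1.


Using the identity: epsilon_{ijk} epsilon_{imn} = delta_{jm} delta_{kn} - delta_{jn} delta_{km}.
delta_{23} = 0
delta_{11} = 1
delta_{21} = 0
delta_{13} = 0
Result = 0 * 1 - 0 * 0 = 0 - 0 = 0

0


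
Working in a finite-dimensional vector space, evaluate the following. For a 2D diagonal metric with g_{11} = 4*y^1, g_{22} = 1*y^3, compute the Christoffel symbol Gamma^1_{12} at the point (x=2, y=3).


For a diagonal metric, Gamma^k_{ij} = (1/2) g^{kk} (dg_{ik}/dx_j + dg_{jk}/dx_i - dg_{ij}/dx_k).
The metric is diagonal, so g_{ab} = 0 for a != b.
At the given point: g_{11} = 12, g_{22} = 27
g^{11} = 1/12
dg_{11}/dx_2 = dg_{11}/dx_2 = 4
dg_{21}/dx_1 = 0 (off-diagonal)
dg_{12}/dx_1 = 0 (off-diagonal)
Numerator = 4 + 0 - 0 = 4
Gamma^1_{12} = 4 / (2 * 12) = 1/6

1/6


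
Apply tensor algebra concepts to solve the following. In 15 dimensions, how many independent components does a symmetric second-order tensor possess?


A symmetric rank-2 tensor in d dimensions has d(d+1)/2 independent components.
d = 15
d(d+1)/2 = 15 * 16 / 2 = 240 / 2 = 120

120


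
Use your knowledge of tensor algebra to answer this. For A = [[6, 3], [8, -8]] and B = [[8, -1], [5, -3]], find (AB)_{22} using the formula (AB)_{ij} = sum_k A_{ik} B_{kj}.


(AB)_{ij} = sum_k A_{ik} B_{kj}.
For i=2, j=2:
A_{21} * B_{12} = 8 * -1 = -8
A_{22} * B_{22} = -8 * -3 = 24
Sum = -8 + 24 = 16

16


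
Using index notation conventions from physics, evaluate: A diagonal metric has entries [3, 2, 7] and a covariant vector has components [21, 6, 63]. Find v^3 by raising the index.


To raise an index with a diagonal metric: v^i = v_i / g_{ii}.
For index 3: v_3 = 63, g_{33} = 7
v^3 = 63 / 7 = 9

9


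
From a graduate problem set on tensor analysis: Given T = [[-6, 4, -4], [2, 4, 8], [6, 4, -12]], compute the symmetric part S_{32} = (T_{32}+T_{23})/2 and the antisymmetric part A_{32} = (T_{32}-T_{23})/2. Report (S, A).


T_{32} = 4
T_{23} = 8
S_{32} = (4 + 8)/2 = 12/2 = 6
A_{32} = (4 - 8)/2 = -4/2 = -2
Check: S + A = 6 + -2 = 4 = T_{32}.

(6, -2)


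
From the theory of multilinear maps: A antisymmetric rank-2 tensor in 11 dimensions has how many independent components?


A antisymmetric rank-2 tensor in d dimensions has d(d-1)/2 independent components.
d = 11
d(d-1)/2 = 11 * 10 / 2 = 110 / 2 = 55

55


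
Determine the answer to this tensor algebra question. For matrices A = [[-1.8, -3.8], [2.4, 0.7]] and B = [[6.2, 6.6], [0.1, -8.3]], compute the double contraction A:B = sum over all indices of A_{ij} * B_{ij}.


A:B = sum over all i,j of A_{ij} * B_{ij}.
Row 1: -1.8*6.2=-11.16, -3.8*6.6=-25.08 => row sum = -36.24
Row 2: 2.4*0.1=0.24, 0.7*-8.3=-5.81 => row sum = -5.57
Total = -36.24 + -5.57 = -41.81

-41.81


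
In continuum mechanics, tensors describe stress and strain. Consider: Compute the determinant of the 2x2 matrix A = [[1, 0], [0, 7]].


For a 2x2 matrix [[a, b], [c, d]], det = a*d - b*c.
a = 1, b = 0, c = 0, d = 7
a*d = 1 * 7 = 7
b*c = 0 * 0 = 0
det = 7 - 0 = 7

7


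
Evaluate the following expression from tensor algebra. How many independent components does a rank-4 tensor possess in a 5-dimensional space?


The number of components of a rank-r tensor in d dimensions is d^r.
Here d = 5 and r = 4.
5^4 = 625

625


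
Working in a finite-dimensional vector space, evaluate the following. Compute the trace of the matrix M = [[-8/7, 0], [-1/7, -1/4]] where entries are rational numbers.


The trace is the sum of diagonal entries.
Diagonal: M[1,1] = -8/7, M[2,2] = -1/4
Tr(M) = -8/7 + -1/4
Computing step by step:
After adding M[1,1]: -8/7
After adding M[2,2]: -39/28
Tr(M) = -39/28

-39/28


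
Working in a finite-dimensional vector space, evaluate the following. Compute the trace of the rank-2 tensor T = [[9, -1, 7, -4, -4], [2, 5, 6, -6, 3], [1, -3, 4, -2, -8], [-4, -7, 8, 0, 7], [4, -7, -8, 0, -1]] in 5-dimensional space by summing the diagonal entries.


The contraction (trace) of a rank-2 tensor is the sum of its diagonal elements.
Diagonal entries: A[1,1] = 9, A[2,2] = 5, A[3,3] = 4, A[4,4] = 0, A[5,5] = -1
Tr(A) = 9 + 5 + 4 + 0 + -1 = 17

17


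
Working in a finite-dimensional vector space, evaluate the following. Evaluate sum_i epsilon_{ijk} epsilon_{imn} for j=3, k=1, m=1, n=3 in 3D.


Using the identity: epsilon_{ijk} epsilon_{imn} = delta_{jm} delta_{kn} - delta_{jn} delta_{km}.
delta_{31} = 0
delta_{13} = 0
delta_{33} = 1
delta_{11} = 1
Result = 0 * 0 - 1 * 1 = 0 - 1 = -1

-1


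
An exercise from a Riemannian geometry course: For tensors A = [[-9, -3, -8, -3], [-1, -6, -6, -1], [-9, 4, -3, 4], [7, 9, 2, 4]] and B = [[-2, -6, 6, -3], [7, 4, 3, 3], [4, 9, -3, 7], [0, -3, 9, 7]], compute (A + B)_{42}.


Tensor addition is component-wise: (A + B)_{ij} = A_{ij} + B_{ij}.
A_{42} = 9
B_{42} = -3
(A + B)_{42} = 9 + -3 = 6

6


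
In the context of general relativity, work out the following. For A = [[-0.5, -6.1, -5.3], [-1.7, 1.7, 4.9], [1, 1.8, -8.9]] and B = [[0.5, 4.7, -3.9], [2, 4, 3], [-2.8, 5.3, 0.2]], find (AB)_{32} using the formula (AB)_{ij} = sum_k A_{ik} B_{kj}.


(AB)_{ij} = sum_k A_{ik} B_{kj}.
For i=3, j=2:
A_{31} * B_{12} = 1 * 4.7 = 4.7
A_{32} * B_{22} = 1.8 * 4 = 7.2
A_{33} * B_{32} = -8.9 * 5.3 = -47.17
Sum = 4.7 + 7.2 + -47.17 = -35.27

-35.27


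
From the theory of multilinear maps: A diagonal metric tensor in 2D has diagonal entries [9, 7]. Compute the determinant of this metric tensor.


For a diagonal metric, the determinant is the product of diagonal entries.
Diagonal entries: 9, 7
det(g) = 9 * 7 = 63

63


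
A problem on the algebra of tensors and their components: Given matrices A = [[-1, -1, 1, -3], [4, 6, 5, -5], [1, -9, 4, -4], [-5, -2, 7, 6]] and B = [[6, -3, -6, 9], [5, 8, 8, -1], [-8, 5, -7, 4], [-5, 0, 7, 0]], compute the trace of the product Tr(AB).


Tr(AB) = sum_i (AB)_{ii} where (AB)_{ii} = sum_k A_{ik} B_{ki}.
(AB)_{11} = -1*6 + -1*5 + 1*-8 + -3*-5 = -4
(AB)_{22} = 4*-3 + 6*8 + 5*5 + -5*0 = 61
(AB)_{33} = 1*-6 + -9*8 + 4*-7 + -4*7 = -134
(AB)_{44} = -5*9 + -2*-1 + 7*4 + 6*0 = -15
Tr(AB) = -4 + 61 + -134 + -15 = -92

-92


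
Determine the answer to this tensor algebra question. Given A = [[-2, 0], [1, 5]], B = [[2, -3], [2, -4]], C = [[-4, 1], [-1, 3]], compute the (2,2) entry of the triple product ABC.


(ABC)_{22} = sum_m (AB)_{2m} C_{m2}. First compute row 2 of AB.
(AB)_{21} = 1*2 + 5*2 = 12
(AB)_{22} = 1*-3 + 5*-4 = -23
Now contract with column 2 of C:
(AB)_{21} * C_{12} = 12 * 1 = 12
(AB)_{22} * C_{22} = -23 * 3 = -69
(ABC)_{22} = 12 + -69 = -57

-57


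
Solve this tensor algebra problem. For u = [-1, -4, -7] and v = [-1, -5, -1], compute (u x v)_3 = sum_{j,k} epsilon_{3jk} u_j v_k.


(u x v)_3 = sum_{j,k} epsilon_{3jk} u_j v_k. Only permutations of (1,2,3) contribute; the two non-zero terms are:
eps_{312} u_1 v_2 = 1 * -1 * -5 = 5
eps_{321} u_2 v_1 = -1 * -4 * -1 = -4
(u x v)_3 = 1

1


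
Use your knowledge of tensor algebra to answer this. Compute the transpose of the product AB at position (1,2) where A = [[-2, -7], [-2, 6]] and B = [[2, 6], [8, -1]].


(AB)^T_{ij} = (AB)_{ji} = sum_k A_{jk} B_{ki}.
For i=1, j=2 we need (AB)_{21}:
A_{21} * B_{11} = -2 * 2 = -4
A_{22} * B_{21} = 6 * 8 = 48
Sum = -4 + 48 = 44

44


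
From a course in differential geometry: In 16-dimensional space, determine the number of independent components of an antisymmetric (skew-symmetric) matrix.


An antisymmetric rank-2 tensor satisfies A_{ij} = -A_{ji}, so diagonal entries are zero.
The independent components are the upper-triangular entries: C(n, 2) = n(n-1)/2.
n = 16
C(16, 2) = 16 * 15 / 2 = 240 / 2 = 120

120


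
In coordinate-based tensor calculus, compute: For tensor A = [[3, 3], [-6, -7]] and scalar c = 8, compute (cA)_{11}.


Scalar multiplication: (cA)_{ij} = c * A_{ij}.
c = 8
A_{11} = 3
(cA)_{11} = 8 * 3 = 24

24


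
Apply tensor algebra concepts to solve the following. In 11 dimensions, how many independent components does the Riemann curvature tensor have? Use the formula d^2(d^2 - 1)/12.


The Riemann tensor in d dimensions has d^2(d^2 - 1)/12 independent components.
d = 11, so d^2 = 121
d^2 - 1 = 120
d^2(d^2 - 1) = 121 * 120 = 14520
Divide by 12: 14520 / 12 = 1210

1210


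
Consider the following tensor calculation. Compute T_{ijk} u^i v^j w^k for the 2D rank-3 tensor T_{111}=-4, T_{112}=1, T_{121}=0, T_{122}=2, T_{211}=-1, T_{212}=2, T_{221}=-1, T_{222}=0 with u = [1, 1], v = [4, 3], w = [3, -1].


S = sum over i,j,k of T_{ijk} u_i v_j w_k. Expanding all 8 terms:
T_{111}*u_1*v_1*w_1 = -4*1*4*3 = -48  (running total: -48)
T_{112}*u_1*v_1*w_2 = 1*1*4*-1 = -4  (running total: -52)
T_{121}*u_1*v_2*w_1 = 0*1*3*3 = 0  (running total: -52)
T_{122}*u_1*v_2*w_2 = 2*1*3*-1 = -6  (running total: -58)
T_{211}*u_2*v_1*w_1 = -1*1*4*3 = -12  (running total: -70)
T_{212}*u_2*v_1*w_2 = 2*1*4*-1 = -8  (running total: -78)
T_{221}*u_2*v_2*w_1 = -1*1*3*3 = -9  (running total: -87)
T_{222}*u_2*v_2*w_2 = 0*1*3*-1 = 0  (running total: -87)
S = -87

-87


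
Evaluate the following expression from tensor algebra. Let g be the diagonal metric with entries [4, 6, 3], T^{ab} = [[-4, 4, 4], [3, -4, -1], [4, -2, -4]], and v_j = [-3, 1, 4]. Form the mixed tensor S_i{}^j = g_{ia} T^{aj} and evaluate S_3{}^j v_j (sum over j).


Step 1: lower the first index. For a diagonal metric, g_{ia} T^{aj} = g_{ii} T^{ij} (no sum on i).
g_{33} = 3
S_3{}^1 = 3 * T^{31} = 3 * 4 = 12
S_3{}^2 = 3 * T^{32} = 3 * -2 = -6
S_3{}^3 = 3 * T^{33} = 3 * -4 = -12
Step 2: contract S_3{}^j with v_j.
S_3{}^1 * v_1 = 12 * -3 = -36
S_3{}^2 * v_2 = -6 * 1 = -6
S_3{}^3 * v_3 = -12 * 4 = -48
Result = -36 + -6 + -48 = -90

-90


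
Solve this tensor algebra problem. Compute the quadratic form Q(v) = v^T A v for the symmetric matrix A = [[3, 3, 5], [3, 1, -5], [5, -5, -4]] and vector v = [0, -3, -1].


First compute Av:
(Av)_1 = 3*0 + 3*-3 + 5*-1 = -14
(Av)_2 = 3*0 + 1*-3 + -5*-1 = 2
(Av)_3 = 5*0 + -5*-3 + -4*-1 = 19
Av = [-14, 2, 19]
Then v^T (Av) = 0*-14 + -3*2 + -1*19
= 0 + -6 + -19 = -25

-25


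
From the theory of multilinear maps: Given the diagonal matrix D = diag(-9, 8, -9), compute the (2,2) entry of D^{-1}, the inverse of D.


For a diagonal matrix, the inverse has entries (D^{-1})_{ii} = 1/d_{ii}.
The diagonal entries are: d_{11} = -9, d_{22} = 8, d_{33} = -9
We need (D^{-1})_{22} = 1/d_{22} = 1/8 = 1/8

1/8


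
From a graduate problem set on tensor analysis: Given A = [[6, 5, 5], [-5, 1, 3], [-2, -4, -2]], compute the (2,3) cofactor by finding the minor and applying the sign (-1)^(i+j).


To find cofactor C_{23}, delete row 2 and column 3.
The resulting 2x2 submatrix is: [[6, 5], [-2, -4]]
Minor M_{23} = 6*-4 - 5*-2
  = -24 - -10 = -14
Sign = (-1)^(2+3) = (-1)^5 = -1
Cofactor C_{23} = -1 * -14 = 14

14


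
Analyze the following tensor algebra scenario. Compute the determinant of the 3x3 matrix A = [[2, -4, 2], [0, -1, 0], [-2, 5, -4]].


Expanding along the first row, det(A) = a11*M_11 - a12*M_12 + a13*M_13, where M_1j is the (1,j) minor.
Minor M_11 = -1*-4 - 0*5 = 4
Minor M_12 = 0*-4 - 0*-2 = 0
Minor M_13 = 0*5 - -1*-2 = -2
det = 2*(4) - -4*(0) + 2*(-2)
    = 8 - 0 + -4
    = 4

4


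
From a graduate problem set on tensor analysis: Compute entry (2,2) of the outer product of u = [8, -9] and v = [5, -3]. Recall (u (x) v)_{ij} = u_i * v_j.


The outer product entry T_{ij} = u_i * v_j.
We need i=2, j=2.
u_2 = -9, v_2 = -3
T_{2,2} = -9 * -3 = 27

27


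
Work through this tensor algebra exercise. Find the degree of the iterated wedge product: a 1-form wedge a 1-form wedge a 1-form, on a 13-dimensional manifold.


The degree of a wedge product is the sum of the degrees of the individual forms.
Degrees: 1, 1, 1
Total degree = 1 + 1 + 1 = 3

3


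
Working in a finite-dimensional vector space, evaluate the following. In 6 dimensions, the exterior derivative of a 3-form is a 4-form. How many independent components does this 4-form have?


The exterior derivative of a p-form is a (p+1)-form.
Its number of independent components is C(n, p+1).
n = 6, p+1 = 4
C(6, 4) = 15

15


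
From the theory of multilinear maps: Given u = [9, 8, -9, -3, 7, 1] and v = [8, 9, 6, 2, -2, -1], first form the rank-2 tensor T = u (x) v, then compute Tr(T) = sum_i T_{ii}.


The outer product gives T_{ij} = u_i v_j.
The trace (contraction) is Tr(T) = sum_i T_{ii} = sum_i u_i v_i.
Diagonal entries:
T_{11} = u_1 * v_1 = 9 * 8 = 72
T_{22} = u_2 * v_2 = 8 * 9 = 72
T_{33} = u_3 * v_3 = -9 * 6 = -54
T_{44} = u_4 * v_4 = -3 * 2 = -6
T_{55} = u_5 * v_5 = 7 * -2 = -14
T_{66} = u_6 * v_6 = 1 * -1 = -1
Tr(T) = 72 + 72 + -54 + -6 + -14 + -1 = 69

69


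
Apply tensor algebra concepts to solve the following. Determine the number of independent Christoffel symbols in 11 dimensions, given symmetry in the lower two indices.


Christoffel symbols Gamma^k_{ij} are symmetric in i,j, so there are d * d(d+1)/2 independent symbols.
d = 11
d(d+1)/2 = 11 * 12 / 2 = 66
Total = 11 * 66 = 726

726


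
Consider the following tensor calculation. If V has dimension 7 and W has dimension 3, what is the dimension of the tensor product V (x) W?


The dimension of a tensor product is the product of dimensions.
dim(V) = 7, dim(W) = 3
dim(V (x) W) = 7 * 3 = 21

21


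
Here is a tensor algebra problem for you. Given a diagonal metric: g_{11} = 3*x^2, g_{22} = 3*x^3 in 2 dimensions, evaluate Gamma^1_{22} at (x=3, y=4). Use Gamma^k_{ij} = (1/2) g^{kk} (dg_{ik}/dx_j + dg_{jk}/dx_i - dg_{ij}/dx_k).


For a diagonal metric, Gamma^k_{ij} = (1/2) g^{kk} (dg_{ik}/dx_j + dg_{jk}/dx_i - dg_{ij}/dx_k).
The metric is diagonal, so g_{ab} = 0 for a != b.
At the given point: g_{11} = 27, g_{22} = 81
g^{11} = 1/27
dg_{21}/dx_2 = 0 (off-diagonal)
dg_{21}/dx_2 = 0 (off-diagonal)
dg_{22}/dx_1 = dg_{22}/dx_1 = 81
Numerator = 0 + 0 - 81 = -81
Gamma^1_{22} = -81 / (2 * 27) = -3/2

-3/2


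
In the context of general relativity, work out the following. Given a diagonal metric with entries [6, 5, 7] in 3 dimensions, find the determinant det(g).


For a diagonal metric, the determinant is the product of diagonal entries.
Diagonal entries: 6, 5, 7
det(g) = 6 * 5 * 7 = 210

210


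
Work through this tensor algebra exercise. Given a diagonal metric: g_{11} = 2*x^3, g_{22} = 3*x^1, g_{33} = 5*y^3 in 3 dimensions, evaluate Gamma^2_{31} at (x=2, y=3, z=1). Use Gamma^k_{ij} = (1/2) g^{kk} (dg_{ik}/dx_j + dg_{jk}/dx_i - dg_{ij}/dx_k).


For a diagonal metric, Gamma^k_{ij} = (1/2) g^{kk} (dg_{ik}/dx_j + dg_{jk}/dx_i - dg_{ij}/dx_k).
The metric is diagonal, so g_{ab} = 0 for a != b.
At the given point: g_{11} = 16, g_{22} = 6, g_{33} = 135
g^{22} = 1/6
dg_{32}/dx_1 = 0 (off-diagonal)
dg_{12}/dx_3 = 0 (off-diagonal)
dg_{31}/dx_2 = 0 (off-diagonal)
Numerator = 0 + 0 - 0 = 0
Gamma^2_{31} = 0 / (2 * 6) = 0

0


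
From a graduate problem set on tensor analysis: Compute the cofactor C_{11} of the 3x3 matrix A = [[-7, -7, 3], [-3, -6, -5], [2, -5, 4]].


To find cofactor C_{11}, delete row 1 and column 1.
The resulting 2x2 submatrix is: [[-6, -5], [-5, 4]]
Minor M_{11} = -6*4 - -5*-5
  = -24 - 25 = -49
Sign = (-1)^(1+1) = (-1)^2 = 1
Cofactor C_{11} = 1 * -49 = -49

-49


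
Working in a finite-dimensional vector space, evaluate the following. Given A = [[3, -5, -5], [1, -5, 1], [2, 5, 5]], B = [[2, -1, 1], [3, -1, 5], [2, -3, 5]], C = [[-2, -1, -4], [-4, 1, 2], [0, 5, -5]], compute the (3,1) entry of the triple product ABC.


(ABC)_{31} = sum_m (AB)_{3m} C_{m1}. First compute row 3 of AB.
(AB)_{31} = 2*2 + 5*3 + 5*2 = 29
(AB)_{32} = 2*-1 + 5*-1 + 5*-3 = -22
(AB)_{33} = 2*1 + 5*5 + 5*5 = 52
Now contract with column 1 of C:
(AB)_{31} * C_{11} = 29 * -2 = -58
(AB)_{32} * C_{21} = -22 * -4 = 88
(AB)_{33} * C_{31} = 52 * 0 = 0
(ABC)_{31} = -58 + 88 + 0 = 30

30


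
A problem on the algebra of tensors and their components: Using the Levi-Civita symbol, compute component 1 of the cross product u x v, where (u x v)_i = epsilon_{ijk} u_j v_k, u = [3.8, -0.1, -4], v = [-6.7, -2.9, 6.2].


(u x v)_1 = sum_{j,k} epsilon_{1jk} u_j v_k. Only permutations of (1,2,3) contribute; the two non-zero terms are:
eps_{123} u_2 v_3 = 1 * -0.1 * 6.2 = -0.62
eps_{132} u_3 v_2 = -1 * -4 * -2.9 = -11.6
(u x v)_1 = -12.22

-12.22


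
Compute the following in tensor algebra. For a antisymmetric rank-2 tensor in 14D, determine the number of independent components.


A antisymmetric rank-2 tensor in d dimensions has d(d-1)/2 independent components.
d = 14
d(d-1)/2 = 14 * 13 / 2 = 182 / 2 = 91

91


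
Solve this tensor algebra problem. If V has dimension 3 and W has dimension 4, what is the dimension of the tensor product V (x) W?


The dimension of a tensor product is the product of dimensions.
dim(V) = 3, dim(W) = 4
dim(V (x) W) = 3 * 4 = 12

12


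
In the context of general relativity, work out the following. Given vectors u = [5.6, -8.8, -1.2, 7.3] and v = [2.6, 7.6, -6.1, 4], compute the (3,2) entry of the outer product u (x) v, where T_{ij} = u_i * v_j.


The outer product entry T_{ij} = u_i * v_j.
We need i=3, j=2.
u_3 = -1.2, v_2 = 7.6
T_{3,2} = -1.2 * 7.6 = -9.12

-9.12


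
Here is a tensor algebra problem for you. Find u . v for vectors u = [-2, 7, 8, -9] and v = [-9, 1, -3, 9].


The inner product u . v = sum of u_i * v_i.
Term-by-term: -2 * -9, 7 * 1, 8 * -3, -9 * 9
Products: 18, 7, -24, -81
Sum = 18 + 7 + -24 + -81 = -80

-80


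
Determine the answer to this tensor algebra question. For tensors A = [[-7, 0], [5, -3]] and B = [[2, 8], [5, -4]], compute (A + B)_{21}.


Tensor addition is component-wise: (A + B)_{ij} = A_{ij} + B_{ij}.
A_{21} = 5
B_{21} = 5
(A + B)_{21} = 5 + 5 = 10

10


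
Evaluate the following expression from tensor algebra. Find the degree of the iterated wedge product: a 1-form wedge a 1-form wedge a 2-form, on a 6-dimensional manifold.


The degree of a wedge product is the sum of the degrees of the individual forms.
Degrees: 1, 1, 2
Total degree = 1 + 1 + 2 = 4

4


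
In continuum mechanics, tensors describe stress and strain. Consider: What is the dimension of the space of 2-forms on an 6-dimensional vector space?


The dimension of the space of p-forms on an n-dimensional space is C(n, p).
n = 6, p = 2
C(6, 2) = 6! / (2! * 4!) = 15

15


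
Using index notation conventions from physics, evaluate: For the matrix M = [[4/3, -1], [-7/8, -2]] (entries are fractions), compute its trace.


The trace is the sum of diagonal entries.
Diagonal: M[1,1] = 4/3, M[2,2] = -2
Tr(M) = 4/3 + -2
Computing step by step:
After adding M[1,1]: 4/3
After adding M[2,2]: -2/3
Tr(M) = -2/3

-2/3


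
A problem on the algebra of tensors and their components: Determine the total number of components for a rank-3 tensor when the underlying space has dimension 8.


The number of components of a rank-r tensor in d dimensions is d^r.
Here d = 8 and r = 3.
8^3 = 512

512


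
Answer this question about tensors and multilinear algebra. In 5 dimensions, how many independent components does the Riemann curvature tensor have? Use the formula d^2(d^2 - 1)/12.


The Riemann tensor in d dimensions has d^2(d^2 - 1)/12 independent components.
d = 5, so d^2 = 25
d^2 - 1 = 24
d^2(d^2 - 1) = 25 * 24 = 600
Divide by 12: 600 / 12 = 50

50


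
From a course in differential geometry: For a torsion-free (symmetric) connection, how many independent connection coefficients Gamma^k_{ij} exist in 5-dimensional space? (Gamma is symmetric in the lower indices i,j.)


Christoffel symbols Gamma^k_{ij} are symmetric in i,j, so there are d * d(d+1)/2 independent symbols.
d = 5
d(d+1)/2 = 5 * 6 / 2 = 15
Total = 5 * 15 = 75

75


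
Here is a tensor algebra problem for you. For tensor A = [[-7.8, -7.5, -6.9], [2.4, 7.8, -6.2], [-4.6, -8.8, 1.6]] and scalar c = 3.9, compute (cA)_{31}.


Scalar multiplication: (cA)_{ij} = c * A_{ij}.
c = 3.9
A_{31} = -4.6
(cA)_{31} = 3.9 * -4.6 = -17.94

-17.94


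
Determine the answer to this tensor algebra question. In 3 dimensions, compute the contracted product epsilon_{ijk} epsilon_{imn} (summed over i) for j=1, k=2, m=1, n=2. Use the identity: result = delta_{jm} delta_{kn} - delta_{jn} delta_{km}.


Using the identity: epsilon_{ijk} epsilon_{imn} = delta_{jm} delta_{kn} - delta_{jn} delta_{km}.
delta_{11} = 1
delta_{22} = 1
delta_{12} = 0
delta_{21} = 0
Result = 1 * 1 - 0 * 0 = 1 - 0 = 1

1


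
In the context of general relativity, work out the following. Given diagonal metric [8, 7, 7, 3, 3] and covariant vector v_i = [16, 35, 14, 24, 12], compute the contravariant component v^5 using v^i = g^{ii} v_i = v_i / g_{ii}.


To raise an index with a diagonal metric: v^i = v_i / g_{ii}.
For index 5: v_5 = 12, g_{55} = 3
v^5 = 12 / 3 = 4

4


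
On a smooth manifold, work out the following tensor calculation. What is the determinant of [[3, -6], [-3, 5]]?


For a 2x2 matrix [[a, b], [c, d]], det = a*d - b*c.
a = 3, b = -6, c = -3, d = 5
a*d = 3 * 5 = 15
b*c = -6 * -3 = 18
det = 15 - 18 = -3

-3


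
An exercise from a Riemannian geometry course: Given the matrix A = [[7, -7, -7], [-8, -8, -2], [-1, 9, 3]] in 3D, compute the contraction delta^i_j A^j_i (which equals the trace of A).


The contraction (trace) of a rank-2 tensor is the sum of its diagonal elements.
Diagonal entries: A[1,1] = 7, A[2,2] = -8, A[3,3] = 3
Tr(A) = 7 + -8 + 3 = 2

2


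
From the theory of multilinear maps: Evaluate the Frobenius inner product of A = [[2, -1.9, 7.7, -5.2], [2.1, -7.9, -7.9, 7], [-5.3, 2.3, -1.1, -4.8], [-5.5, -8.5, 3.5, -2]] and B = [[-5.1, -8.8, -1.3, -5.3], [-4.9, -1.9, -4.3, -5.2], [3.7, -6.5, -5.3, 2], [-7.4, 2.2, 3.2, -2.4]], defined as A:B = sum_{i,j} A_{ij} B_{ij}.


A:B = sum over all i,j of A_{ij} * B_{ij}.
Row 1: 2*-5.1=-10.2, -1.9*-8.8=16.72, 7.7*-1.3=-10.01, -5.2*-5.3=27.56 => row sum = 24.07
Row 2: 2.1*-4.9=-10.29, -7.9*-1.9=15.01, -7.9*-4.3=33.97, 7*-5.2=-36.4 => row sum = 2.29
Row 3: -5.3*3.7=-19.61, 2.3*-6.5=-14.95, -1.1*-5.3=5.83, -4.8*2=-9.6 => row sum = -38.33
Row 4: -5.5*-7.4=40.7, -8.5*2.2=-18.7, 3.5*3.2=11.2, -2*-2.4=4.8 => row sum = 38
Total = 24.07 + 2.29 + -38.33 + 38 = 26.03

26.03


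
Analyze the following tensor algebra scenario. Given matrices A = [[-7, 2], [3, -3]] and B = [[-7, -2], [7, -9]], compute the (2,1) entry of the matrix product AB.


(AB)_{ij} = sum_k A_{ik} B_{kj}.
For i=2, j=1:
A_{21} * B_{11} = 3 * -7 = -21
A_{22} * B_{21} = -3 * 7 = -21
Sum = -21 + -21 = -42

-42


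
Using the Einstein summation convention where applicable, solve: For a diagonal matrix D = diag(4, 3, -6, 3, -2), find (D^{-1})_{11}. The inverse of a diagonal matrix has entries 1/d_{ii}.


For a diagonal matrix, the inverse has entries (D^{-1})_{ii} = 1/d_{ii}.
The diagonal entries are: d_{11} = 4, d_{22} = 3, d_{33} = -6, d_{44} = 3, d_{55} = -2
We need (D^{-1})_{11} = 1/d_{11} = 1/4 = 1/4

1/4


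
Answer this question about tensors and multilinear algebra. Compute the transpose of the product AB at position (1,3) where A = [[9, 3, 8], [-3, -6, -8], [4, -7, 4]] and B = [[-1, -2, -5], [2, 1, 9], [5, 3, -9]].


(AB)^T_{ij} = (AB)_{ji} = sum_k A_{jk} B_{ki}.
For i=1, j=3 we need (AB)_{31}:
A_{31} * B_{11} = 4 * -1 = -4
A_{32} * B_{21} = -7 * 2 = -14
A_{33} * B_{31} = 4 * 5 = 20
Sum = -4 + -14 + 20 = 2

2


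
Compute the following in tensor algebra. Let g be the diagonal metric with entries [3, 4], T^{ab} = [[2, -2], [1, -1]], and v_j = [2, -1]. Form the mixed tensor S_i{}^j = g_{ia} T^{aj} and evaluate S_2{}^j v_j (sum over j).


Step 1: lower the first index. For a diagonal metric, g_{ia} T^{aj} = g_{ii} T^{ij} (no sum on i).
g_{22} = 4
S_2{}^1 = 4 * T^{21} = 4 * 1 = 4
S_2{}^2 = 4 * T^{22} = 4 * -1 = -4
Step 2: contract S_2{}^j with v_j.
S_2{}^1 * v_1 = 4 * 2 = 8
S_2{}^2 * v_2 = -4 * -1 = 4
Result = 8 + 4 = 12

12


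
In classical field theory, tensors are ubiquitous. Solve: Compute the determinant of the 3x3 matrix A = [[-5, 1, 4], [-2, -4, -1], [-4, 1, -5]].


Expanding along the first row, det(A) = a11*M_11 - a12*M_12 + a13*M_13, where M_1j is the (1,j) minor.
Minor M_11 = -4*-5 - -1*1 = 21
Minor M_12 = -2*-5 - -1*-4 = 6
Minor M_13 = -2*1 - -4*-4 = -18
det = -5*(21) - 1*(6) + 4*(-18)
    = -105 - 6 + -72
    = -183

-183


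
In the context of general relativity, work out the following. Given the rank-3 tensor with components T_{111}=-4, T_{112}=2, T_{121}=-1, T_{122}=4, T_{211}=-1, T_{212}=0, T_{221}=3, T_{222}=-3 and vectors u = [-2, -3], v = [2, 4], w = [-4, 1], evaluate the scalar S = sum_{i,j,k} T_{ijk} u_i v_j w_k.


S = sum over i,j,k of T_{ijk} u_i v_j w_k. Expanding all 8 terms:
T_{111}*u_1*v_1*w_1 = -4*-2*2*-4 = -64  (running total: -64)
T_{112}*u_1*v_1*w_2 = 2*-2*2*1 = -8  (running total: -72)
T_{121}*u_1*v_2*w_1 = -1*-2*4*-4 = -32  (running total: -104)
T_{122}*u_1*v_2*w_2 = 4*-2*4*1 = -32  (running total: -136)
T_{211}*u_2*v_1*w_1 = -1*-3*2*-4 = -24  (running total: -160)
T_{212}*u_2*v_1*w_2 = 0*-3*2*1 = 0  (running total: -160)
T_{221}*u_2*v_2*w_1 = 3*-3*4*-4 = 144  (running total: -16)
T_{222}*u_2*v_2*w_2 = -3*-3*4*1 = 36  (running total: 20)
S = 20

20


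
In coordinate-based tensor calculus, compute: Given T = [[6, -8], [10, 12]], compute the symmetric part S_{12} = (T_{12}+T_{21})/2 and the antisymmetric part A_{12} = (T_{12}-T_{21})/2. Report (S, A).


T_{12} = -8
T_{21} = 10
S_{12} = (-8 + 10)/2 = 2/2 = 1
A_{12} = (-8 - 10)/2 = -18/2 = -9
Check: S + A = 1 + -9 = -8 = T_{12}.

(1, -9)


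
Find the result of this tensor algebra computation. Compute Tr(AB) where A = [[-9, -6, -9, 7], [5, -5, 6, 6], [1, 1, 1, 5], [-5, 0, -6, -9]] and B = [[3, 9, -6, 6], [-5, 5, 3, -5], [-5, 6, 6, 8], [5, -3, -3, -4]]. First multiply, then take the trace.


Tr(AB) = sum_i (AB)_{ii} where (AB)_{ii} = sum_k A_{ik} B_{ki}.
(AB)_{11} = -9*3 + -6*-5 + -9*-5 + 7*5 = 83
(AB)_{22} = 5*9 + -5*5 + 6*6 + 6*-3 = 38
(AB)_{33} = 1*-6 + 1*3 + 1*6 + 5*-3 = -12
(AB)_{44} = -5*6 + 0*-5 + -6*8 + -9*-4 = -42
Tr(AB) = 83 + 38 + -12 + -42 = 67

67


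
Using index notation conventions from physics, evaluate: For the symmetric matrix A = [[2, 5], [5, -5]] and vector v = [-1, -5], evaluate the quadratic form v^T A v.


First compute Av:
(Av)_1 = 2*-1 + 5*-5 = -27
(Av)_2 = 5*-1 + -5*-5 = 20
Av = [-27, 20]
Then v^T (Av) = -1*-27 + -5*20
= 27 + -100 = -73

-73


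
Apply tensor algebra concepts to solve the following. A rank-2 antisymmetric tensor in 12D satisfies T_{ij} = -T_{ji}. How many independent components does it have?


An antisymmetric rank-2 tensor satisfies A_{ij} = -A_{ji}, so diagonal entries are zero.
The independent components are the upper-triangular entries: C(n, 2) = n(n-1)/2.
n = 12
C(12, 2) = 12 * 11 / 2 = 132 / 2 = 66

66


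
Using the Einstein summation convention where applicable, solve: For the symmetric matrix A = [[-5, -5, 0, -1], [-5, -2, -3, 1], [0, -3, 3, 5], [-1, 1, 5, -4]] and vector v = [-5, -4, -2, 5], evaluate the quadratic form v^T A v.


First compute Av:
(Av)_1 = -5*-5 + -5*-4 + 0*-2 + -1*5 = 40
(Av)_2 = -5*-5 + -2*-4 + -3*-2 + 1*5 = 44
(Av)_3 = 0*-5 + -3*-4 + 3*-2 + 5*5 = 31
(Av)_4 = -1*-5 + 1*-4 + 5*-2 + -4*5 = -29
Av = [40, 44, 31, -29]
Then v^T (Av) = -5*40 + -4*44 + -2*31 + 5*-29
= -200 + -176 + -62 + -145 = -583

-583


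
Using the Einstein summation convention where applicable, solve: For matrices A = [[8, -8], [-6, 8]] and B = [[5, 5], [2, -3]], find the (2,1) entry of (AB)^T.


(AB)^T_{ij} = (AB)_{ji} = sum_k A_{jk} B_{ki}.
For i=2, j=1 we need (AB)_{12}:
A_{11} * B_{12} = 8 * 5 = 40
A_{12} * B_{22} = -8 * -3 = 24
Sum = 40 + 24 = 64

64


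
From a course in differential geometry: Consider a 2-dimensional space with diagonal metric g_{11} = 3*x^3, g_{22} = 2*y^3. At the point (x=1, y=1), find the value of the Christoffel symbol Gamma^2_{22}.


For a diagonal metric, Gamma^k_{ij} = (1/2) g^{kk} (dg_{ik}/dx_j + dg_{jk}/dx_i - dg_{ij}/dx_k).
The metric is diagonal, so g_{ab} = 0 for a != b.
At the given point: g_{11} = 3, g_{22} = 2
g^{22} = 1/2
dg_{22}/dx_2 = dg_{22}/dx_2 = 6
dg_{22}/dx_2 = dg_{22}/dx_2 = 6
dg_{22}/dx_2 = dg_{22}/dx_2 = 6
Numerator = 6 + 6 - 6 = 6
Gamma^2_{22} = 6 / (2 * 2) = 3/2

3/2


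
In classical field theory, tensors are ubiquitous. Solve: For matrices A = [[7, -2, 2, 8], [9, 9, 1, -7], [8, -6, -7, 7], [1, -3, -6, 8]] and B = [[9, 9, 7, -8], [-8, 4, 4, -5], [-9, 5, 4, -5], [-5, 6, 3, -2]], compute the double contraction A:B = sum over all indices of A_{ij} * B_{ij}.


A:B = sum over all i,j of A_{ij} * B_{ij}.
Row 1: 7*9=63, -2*9=-18, 2*7=14, 8*-8=-64 => row sum = -5
Row 2: 9*-8=-72, 9*4=36, 1*4=4, -7*-5=35 => row sum = 3
Row 3: 8*-9=-72, -6*5=-30, -7*4=-28, 7*-5=-35 => row sum = -165
Row 4: 1*-5=-5, -3*6=-18, -6*3=-18, 8*-2=-16 => row sum = -57
Total = -5 + 3 + -165 + -57 = -224

-224


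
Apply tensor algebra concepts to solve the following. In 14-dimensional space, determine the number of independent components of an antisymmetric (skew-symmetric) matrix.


An antisymmetric rank-2 tensor satisfies A_{ij} = -A_{ji}, so diagonal entries are zero.
The independent components are the upper-triangular entries: C(n, 2) = n(n-1)/2.
n = 14
C(14, 2) = 14 * 13 / 2 = 182 / 2 = 91

91


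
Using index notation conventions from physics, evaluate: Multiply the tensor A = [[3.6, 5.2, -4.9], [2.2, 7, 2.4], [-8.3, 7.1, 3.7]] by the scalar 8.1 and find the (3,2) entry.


Scalar multiplication: (cA)_{ij} = c * A_{ij}.
c = 8.1
A_{32} = 7.1
(cA)_{32} = 8.1 * 7.1 = 57.51

57.51


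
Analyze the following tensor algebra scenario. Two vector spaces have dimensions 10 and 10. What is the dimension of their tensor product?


The dimension of a tensor product is the product of dimensions.
dim(V) = 10, dim(W) = 10
dim(V (x) W) = 10 * 10 = 100

100


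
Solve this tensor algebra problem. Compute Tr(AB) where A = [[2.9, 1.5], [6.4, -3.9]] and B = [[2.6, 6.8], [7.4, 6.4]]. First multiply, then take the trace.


Tr(AB) = sum_i (AB)_{ii} where (AB)_{ii} = sum_k A_{ik} B_{ki}.
(AB)_{11} = 2.9*2.6 + 1.5*7.4 = 18.64
(AB)_{22} = 6.4*6.8 + -3.9*6.4 = 18.56
Tr(AB) = 18.64 + 18.56 = 37.2

37.2


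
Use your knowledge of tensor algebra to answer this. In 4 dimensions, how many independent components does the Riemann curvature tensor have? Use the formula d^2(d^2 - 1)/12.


The Riemann tensor in d dimensions has d^2(d^2 - 1)/12 independent components.
d = 4, so d^2 = 16
d^2 - 1 = 15
d^2(d^2 - 1) = 16 * 15 = 240
Divide by 12: 240 / 12 = 20

20


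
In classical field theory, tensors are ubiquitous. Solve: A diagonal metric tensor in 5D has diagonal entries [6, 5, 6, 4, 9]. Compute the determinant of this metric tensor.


For a diagonal metric, the determinant is the product of diagonal entries.
Diagonal entries: 6, 5, 6, 4, 9
det(g) = 6 * 5 * 6 * 4 * 9 = 6480

6480


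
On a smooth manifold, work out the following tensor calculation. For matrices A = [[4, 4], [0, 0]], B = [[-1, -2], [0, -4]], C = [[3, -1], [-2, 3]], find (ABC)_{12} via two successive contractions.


(ABC)_{12} = sum_m (AB)_{1m} C_{m2}. First compute row 1 of AB.
(AB)_{11} = 4*-1 + 4*0 = -4
(AB)_{12} = 4*-2 + 4*-4 = -24
Now contract with column 2 of C:
(AB)_{11} * C_{12} = -4 * -1 = 4
(AB)_{12} * C_{22} = -24 * 3 = -72
(ABC)_{12} = 4 + -72 = -68

-68


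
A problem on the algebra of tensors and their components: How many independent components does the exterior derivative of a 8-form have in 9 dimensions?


The exterior derivative of a p-form is a (p+1)-form.
Its number of independent components is C(n, p+1).
n = 9, p+1 = 9
C(9, 9) = 1

1


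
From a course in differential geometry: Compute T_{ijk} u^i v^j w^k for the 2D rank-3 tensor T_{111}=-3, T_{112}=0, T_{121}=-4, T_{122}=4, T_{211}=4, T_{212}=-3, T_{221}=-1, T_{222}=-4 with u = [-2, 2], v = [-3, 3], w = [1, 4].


S = sum over i,j,k of T_{ijk} u_i v_j w_k. Expanding all 8 terms:
T_{111}*u_1*v_1*w_1 = -3*-2*-3*1 = -18  (running total: -18)
T_{112}*u_1*v_1*w_2 = 0*-2*-3*4 = 0  (running total: -18)
T_{121}*u_1*v_2*w_1 = -4*-2*3*1 = 24  (running total: 6)
T_{122}*u_1*v_2*w_2 = 4*-2*3*4 = -96  (running total: -90)
T_{211}*u_2*v_1*w_1 = 4*2*-3*1 = -24  (running total: -114)
T_{212}*u_2*v_1*w_2 = -3*2*-3*4 = 72  (running total: -42)
T_{221}*u_2*v_2*w_1 = -1*2*3*1 = -6  (running total: -48)
T_{222}*u_2*v_2*w_2 = -4*2*3*4 = -96  (running total: -144)
S = -144

-144


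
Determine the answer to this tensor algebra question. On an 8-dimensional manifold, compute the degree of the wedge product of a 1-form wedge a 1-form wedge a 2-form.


The degree of a wedge product is the sum of the degrees of the individual forms.
Degrees: 1, 1, 2
Total degree = 1 + 1 + 2 = 4

4


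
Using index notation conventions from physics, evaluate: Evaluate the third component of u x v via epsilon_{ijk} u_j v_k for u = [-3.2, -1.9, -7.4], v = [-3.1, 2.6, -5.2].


(u x v)_3 = sum_{j,k} epsilon_{3jk} u_j v_k. Only permutations of (1,2,3) contribute; the two non-zero terms are:
eps_{312} u_1 v_2 = 1 * -3.2 * 2.6 = -8.32
eps_{321} u_2 v_1 = -1 * -1.9 * -3.1 = -5.89
(u x v)_3 = -14.21

-14.21


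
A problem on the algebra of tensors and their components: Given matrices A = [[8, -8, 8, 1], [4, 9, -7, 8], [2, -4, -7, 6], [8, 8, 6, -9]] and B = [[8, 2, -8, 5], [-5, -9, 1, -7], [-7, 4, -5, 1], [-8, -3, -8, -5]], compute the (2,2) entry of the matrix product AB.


(AB)_{ij} = sum_k A_{ik} B_{kj}.
For i=2, j=2:
A_{21} * B_{12} = 4 * 2 = 8
A_{22} * B_{22} = 9 * -9 = -81
A_{23} * B_{32} = -7 * 4 = -28
A_{24} * B_{42} = 8 * -3 = -24
Sum = 8 + -81 + -28 + -24 = -125

-125


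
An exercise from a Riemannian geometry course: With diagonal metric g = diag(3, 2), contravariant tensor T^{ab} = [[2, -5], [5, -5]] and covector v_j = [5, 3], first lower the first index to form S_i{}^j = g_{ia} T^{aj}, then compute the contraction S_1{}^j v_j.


Step 1: lower the first index. For a diagonal metric, g_{ia} T^{aj} = g_{ii} T^{ij} (no sum on i).
g_{11} = 3
S_1{}^1 = 3 * T^{11} = 3 * 2 = 6
S_1{}^2 = 3 * T^{12} = 3 * -5 = -15
Step 2: contract S_1{}^j with v_j.
S_1{}^1 * v_1 = 6 * 5 = 30
S_1{}^2 * v_2 = -15 * 3 = -45
Result = 30 + -45 = -15

-15


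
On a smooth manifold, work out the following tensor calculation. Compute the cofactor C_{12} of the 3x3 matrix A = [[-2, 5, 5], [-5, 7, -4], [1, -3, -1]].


To find cofactor C_{12}, delete row 1 and column 2.
The resulting 2x2 submatrix is: [[-5, -4], [1, -1]]
Minor M_{12} = -5*-1 - -4*1
  = 5 - -4 = 9
Sign = (-1)^(1+2) = (-1)^3 = -1
Cofactor C_{12} = -1 * 9 = -9

-9


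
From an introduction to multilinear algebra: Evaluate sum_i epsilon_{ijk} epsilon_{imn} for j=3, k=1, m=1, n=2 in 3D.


Using the identity: epsilon_{ijk} epsilon_{imn} = delta_{jm} delta_{kn} - delta_{jn} delta_{km}.
delta_{31} = 0
delta_{12} = 0
delta_{32} = 0
delta_{11} = 1
Result = 0 * 0 - 0 * 1 = 0 - 0 = 0

0


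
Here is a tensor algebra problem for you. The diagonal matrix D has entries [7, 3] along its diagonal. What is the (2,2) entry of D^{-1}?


For a diagonal matrix, the inverse has entries (D^{-1})_{ii} = 1/d_{ii}.
The diagonal entries are: d_{11} = 7, d_{22} = 3
We need (D^{-1})_{22} = 1/d_{22} = 1/3 = 1/3

1/3


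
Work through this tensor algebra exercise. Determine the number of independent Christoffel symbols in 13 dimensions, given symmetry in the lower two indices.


Christoffel symbols Gamma^k_{ij} are symmetric in i,j, so there are d * d(d+1)/2 independent symbols.
d = 13
d(d+1)/2 = 13 * 14 / 2 = 91
Total = 13 * 91 = 1183

1183
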